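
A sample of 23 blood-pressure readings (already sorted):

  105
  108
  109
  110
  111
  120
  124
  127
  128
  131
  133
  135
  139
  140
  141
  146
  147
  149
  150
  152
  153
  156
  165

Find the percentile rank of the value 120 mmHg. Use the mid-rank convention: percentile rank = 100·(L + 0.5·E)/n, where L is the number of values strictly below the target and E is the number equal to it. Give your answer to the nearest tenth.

Count below 120: L = 5; count equal: E = 1; n = 23.
Percentile rank = 100·(5 + 0.5·1)/23 = 100·5.5/23 = 23.91.

23.9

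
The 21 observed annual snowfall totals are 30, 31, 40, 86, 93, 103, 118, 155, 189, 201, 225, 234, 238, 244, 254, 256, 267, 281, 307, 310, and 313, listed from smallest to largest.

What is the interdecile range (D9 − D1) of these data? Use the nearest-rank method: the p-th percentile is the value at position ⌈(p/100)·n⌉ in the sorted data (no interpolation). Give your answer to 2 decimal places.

n = 21.
P10: rank ⌈10/100·21⌉ = 3 → 40.
P90: rank ⌈90/100·21⌉ = 19 → 307.
Difference: 307 − 40 = 267.

267.00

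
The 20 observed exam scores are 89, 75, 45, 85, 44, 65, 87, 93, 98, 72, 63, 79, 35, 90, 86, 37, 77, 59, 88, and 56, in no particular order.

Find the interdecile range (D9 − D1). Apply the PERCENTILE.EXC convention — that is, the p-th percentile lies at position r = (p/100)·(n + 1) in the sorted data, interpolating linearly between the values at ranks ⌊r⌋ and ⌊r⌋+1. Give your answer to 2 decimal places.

55.00

Sorted: 35, 37, 44, 45, 56, 59, 63, 65, 72, 75, 77, 79, 85, 86, 87, 88, 89, 90, 93, 98.
n = 20.
P10: r = 2.1; ranks 2–3 are 37, 44; interpolating gives 37.7.
P90: r = 18.9; ranks 18–19 are 90, 93; interpolating gives 92.7.
Difference: 92.7 − 37.7 = 55.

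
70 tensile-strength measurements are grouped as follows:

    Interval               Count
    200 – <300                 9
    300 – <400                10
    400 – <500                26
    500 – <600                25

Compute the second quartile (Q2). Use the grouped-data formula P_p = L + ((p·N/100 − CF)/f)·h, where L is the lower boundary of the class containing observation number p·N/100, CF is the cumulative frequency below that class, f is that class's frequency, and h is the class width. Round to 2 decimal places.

N = 70; target position k = 50/100 · 70 = 35.
Cumulative frequencies: 9, 19, 45, 70.
Observation 35 falls in the class 400 – <500.
L = 400, CF = 19, f = 26, h = 100.
P50 = 400 + ((35 − 19)/26)·100 = 400 + 61.5385 = 461.538.

461.54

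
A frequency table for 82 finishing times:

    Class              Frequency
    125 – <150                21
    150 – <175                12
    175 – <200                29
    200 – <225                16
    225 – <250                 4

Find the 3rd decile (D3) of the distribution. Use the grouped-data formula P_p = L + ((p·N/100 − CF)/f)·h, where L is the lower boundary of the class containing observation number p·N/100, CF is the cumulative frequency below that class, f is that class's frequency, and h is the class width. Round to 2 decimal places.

N = 82; target position k = 30/100 · 82 = 24.6.
Cumulative frequencies: 21, 33, 62, 78, 82.
Observation 24.6 falls in the class 150 – <175.
L = 150, CF = 21, f = 12, h = 25.
P30 = 150 + ((24.6 − 21)/12)·25 = 150 + 7.5 = 157.5.

157.50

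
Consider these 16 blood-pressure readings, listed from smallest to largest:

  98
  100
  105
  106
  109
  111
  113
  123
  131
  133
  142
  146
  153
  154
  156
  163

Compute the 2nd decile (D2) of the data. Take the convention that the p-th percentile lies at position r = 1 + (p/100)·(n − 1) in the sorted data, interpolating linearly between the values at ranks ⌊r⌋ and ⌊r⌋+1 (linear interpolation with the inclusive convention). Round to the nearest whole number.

106

n = 16.
r = 1 + (20/100)·(16 − 1) = 1 + 3 = 4.
r is an integer, so P20 is the value at rank 4: 106.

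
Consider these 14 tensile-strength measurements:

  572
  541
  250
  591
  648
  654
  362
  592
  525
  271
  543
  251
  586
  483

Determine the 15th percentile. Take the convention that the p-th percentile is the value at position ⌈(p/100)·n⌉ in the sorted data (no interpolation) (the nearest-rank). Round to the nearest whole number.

Sorted: 250, 251, 271, 362, 483, 525, 541, 543, 572, 586, 591, 592, 648, 654.
n = 14.
Position = ⌈15/100 · 14⌉ = ⌈2.1⌉ = 3.
The value at rank 3 is 271.

271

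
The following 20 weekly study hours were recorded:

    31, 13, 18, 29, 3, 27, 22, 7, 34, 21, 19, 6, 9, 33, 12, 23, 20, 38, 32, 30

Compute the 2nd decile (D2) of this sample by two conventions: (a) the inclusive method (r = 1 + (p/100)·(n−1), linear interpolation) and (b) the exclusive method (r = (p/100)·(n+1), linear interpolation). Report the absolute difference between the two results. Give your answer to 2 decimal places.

1.80

Sorted: 3, 6, 7, 9, 12, 13, 18, 19, 20, 21, 22, 23, 27, 29, 30, 31, 32, 33, 34, 38.
n = 20.
(a) r = 4.8; between ranks 4 (9) and 5 (12): 11.4.
(b) r = 4.2; between ranks 4 (9) and 5 (12): 9.6.
|11.4 − 9.6| = 1.8.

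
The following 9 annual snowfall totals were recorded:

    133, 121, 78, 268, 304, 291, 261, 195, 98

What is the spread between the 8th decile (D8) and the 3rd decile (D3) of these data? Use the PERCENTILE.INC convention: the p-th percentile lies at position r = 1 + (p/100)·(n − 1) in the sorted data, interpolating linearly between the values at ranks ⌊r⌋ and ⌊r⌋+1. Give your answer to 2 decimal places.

151.40

Sorted: 78, 98, 121, 133, 195, 261, 268, 291, 304.
n = 9.
P30: r = 3.4; ranks 3–4 are 121, 133; interpolating gives 125.8.
P80: r = 7.4; ranks 7–8 are 268, 291; interpolating gives 277.2.
Difference: 277.2 − 125.8 = 151.4.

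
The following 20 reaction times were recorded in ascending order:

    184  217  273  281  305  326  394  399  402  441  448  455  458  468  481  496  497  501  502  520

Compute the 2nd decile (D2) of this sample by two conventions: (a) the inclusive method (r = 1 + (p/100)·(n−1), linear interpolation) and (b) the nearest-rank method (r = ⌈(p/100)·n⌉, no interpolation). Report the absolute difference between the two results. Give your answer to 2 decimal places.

n = 20.
(a) r = 4.8; between ranks 4 (281) and 5 (305): 300.2.
(b) the nearest-rank method: rank 4 → 281.
|300.2 − 281| = 19.2.

19.20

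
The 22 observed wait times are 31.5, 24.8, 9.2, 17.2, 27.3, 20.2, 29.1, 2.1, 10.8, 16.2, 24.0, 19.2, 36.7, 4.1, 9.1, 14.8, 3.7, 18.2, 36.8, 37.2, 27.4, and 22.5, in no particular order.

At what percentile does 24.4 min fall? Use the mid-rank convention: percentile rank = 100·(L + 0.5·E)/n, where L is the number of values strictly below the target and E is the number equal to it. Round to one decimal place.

Sorted: 2.1, 3.7, 4.1, 9.1, 9.2, 10.8, 14.8, 16.2, 17.2, 18.2, 19.2, 20.2, 22.5, 24.0, 24.8, 27.3, 27.4, 29.1, 31.5, 36.7, 36.8, 37.2.
Count below 24.4: L = 14; count equal: E = 0; n = 22.
Percentile rank = 100·(14 + 0.5·0)/22 = 100·14/22 = 63.64.

63.6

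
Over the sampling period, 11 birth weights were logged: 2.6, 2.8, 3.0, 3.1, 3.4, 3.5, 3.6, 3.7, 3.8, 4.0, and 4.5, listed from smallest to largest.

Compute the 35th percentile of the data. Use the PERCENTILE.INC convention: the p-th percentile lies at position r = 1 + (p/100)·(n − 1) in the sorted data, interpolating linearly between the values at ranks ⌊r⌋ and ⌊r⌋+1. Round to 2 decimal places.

3.25

n = 11.
r = 1 + (35/100)·(11 − 1) = 1 + 3.5 = 4.5.
Rank 4 is 3.1 and rank 5 is 3.4.
Interpolate: 3.1 + 0.5·(3.4 − 3.1) = 3.1 + 0.5·0.3 = 3.25.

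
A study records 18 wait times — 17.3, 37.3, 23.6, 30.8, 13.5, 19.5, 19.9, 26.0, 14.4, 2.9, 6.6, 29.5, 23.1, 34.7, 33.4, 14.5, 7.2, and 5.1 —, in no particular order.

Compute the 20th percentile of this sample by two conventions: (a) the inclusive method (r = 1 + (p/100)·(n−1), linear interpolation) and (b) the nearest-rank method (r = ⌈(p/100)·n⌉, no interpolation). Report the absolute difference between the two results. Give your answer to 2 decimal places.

2.52

Sorted: 2.9, 5.1, 6.6, 7.2, 13.5, 14.4, 14.5, 17.3, 19.5, 19.9, 23.1, 23.6, 26.0, 29.5, 30.8, 33.4, 34.7, 37.3.
n = 18.
(a) r = 4.4; between ranks 4 (7.2) and 5 (13.5): 9.72.
(b) the nearest-rank method: rank 4 → 7.2.
|9.72 − 7.2| = 2.52.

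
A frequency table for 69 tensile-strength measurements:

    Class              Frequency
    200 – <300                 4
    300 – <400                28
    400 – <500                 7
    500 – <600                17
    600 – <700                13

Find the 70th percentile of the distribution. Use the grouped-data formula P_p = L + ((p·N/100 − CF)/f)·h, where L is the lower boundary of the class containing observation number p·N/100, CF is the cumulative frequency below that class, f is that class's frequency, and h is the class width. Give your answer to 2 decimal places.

N = 69; target position k = 70/100 · 69 = 48.3.
Cumulative frequencies: 4, 32, 39, 56, 69.
Observation 48.3 falls in the class 500 – <600.
L = 500, CF = 39, f = 17, h = 100.
P70 = 500 + ((48.3 − 39)/17)·100 = 500 + 54.7059 = 554.706.

554.71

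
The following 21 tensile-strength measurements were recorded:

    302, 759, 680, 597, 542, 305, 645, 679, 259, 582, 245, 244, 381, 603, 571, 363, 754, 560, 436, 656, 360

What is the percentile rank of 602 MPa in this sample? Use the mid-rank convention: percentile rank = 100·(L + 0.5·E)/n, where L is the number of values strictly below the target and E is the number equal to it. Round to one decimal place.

66.7

Sorted: 244, 245, 259, 302, 305, 360, 363, 381, 436, 542, 560, 571, 582, 597, 603, 645, 656, 679, 680, 754, 759.
Count below 602: L = 14; count equal: E = 0; n = 21.
Percentile rank = 100·(14 + 0.5·0)/21 = 100·14/21 = 66.67.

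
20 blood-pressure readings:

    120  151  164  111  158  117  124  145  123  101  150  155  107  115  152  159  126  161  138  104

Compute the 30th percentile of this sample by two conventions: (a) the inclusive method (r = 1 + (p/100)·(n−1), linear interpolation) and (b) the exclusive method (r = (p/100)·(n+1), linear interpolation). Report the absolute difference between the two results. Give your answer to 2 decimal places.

1.20

Sorted: 101, 104, 107, 111, 115, 117, 120, 123, 124, 126, 138, 145, 150, 151, 152, 155, 158, 159, 161, 164.
n = 20.
(a) r = 6.7; between ranks 6 (117) and 7 (120): 119.1.
(b) r = 6.3; between ranks 6 (117) and 7 (120): 117.9.
|119.1 − 117.9| = 1.2.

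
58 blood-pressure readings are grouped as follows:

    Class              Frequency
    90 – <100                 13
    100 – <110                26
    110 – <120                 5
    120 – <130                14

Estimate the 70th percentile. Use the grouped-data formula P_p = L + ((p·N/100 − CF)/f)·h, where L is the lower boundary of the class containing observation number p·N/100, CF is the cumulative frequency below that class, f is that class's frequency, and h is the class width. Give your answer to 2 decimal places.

113.20

N = 58; target position k = 70/100 · 58 = 40.6.
Cumulative frequencies: 13, 39, 44, 58.
Observation 40.6 falls in the class 110 – <120.
L = 110, CF = 39, f = 5, h = 10.
P70 = 110 + ((40.6 − 39)/5)·10 = 110 + 3.2 = 113.2.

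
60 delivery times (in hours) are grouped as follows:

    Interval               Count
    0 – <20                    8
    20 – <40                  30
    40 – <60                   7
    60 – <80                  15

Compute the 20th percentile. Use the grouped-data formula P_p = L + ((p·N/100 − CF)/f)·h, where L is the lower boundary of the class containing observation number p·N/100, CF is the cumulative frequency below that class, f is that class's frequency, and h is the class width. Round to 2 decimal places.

22.67

N = 60; target position k = 20/100 · 60 = 12.
Cumulative frequencies: 8, 38, 45, 60.
Observation 12 falls in the class 20 – <40.
L = 20, CF = 8, f = 30, h = 20.
P20 = 20 + ((12 − 8)/30)·20 = 20 + 2.66667 = 22.6667.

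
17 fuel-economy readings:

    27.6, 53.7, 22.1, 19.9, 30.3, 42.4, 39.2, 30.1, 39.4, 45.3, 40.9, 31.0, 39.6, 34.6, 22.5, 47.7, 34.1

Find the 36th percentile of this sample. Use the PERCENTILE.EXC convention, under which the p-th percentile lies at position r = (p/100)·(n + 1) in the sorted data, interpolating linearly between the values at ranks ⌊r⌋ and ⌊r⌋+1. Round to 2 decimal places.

Sorted: 19.9, 22.1, 22.5, 27.6, 30.1, 30.3, 31.0, 34.1, 34.6, 39.2, 39.4, 39.6, 40.9, 42.4, 45.3, 47.7, 53.7.
n = 17.
r = (36/100)·(17 + 1) = 6.48.
Rank 6 is 30.3 and rank 7 is 31.0.
Interpolate: 30.3 + 0.48·(31.0 − 30.3) = 30.3 + 0.48·0.7 = 30.636.

30.64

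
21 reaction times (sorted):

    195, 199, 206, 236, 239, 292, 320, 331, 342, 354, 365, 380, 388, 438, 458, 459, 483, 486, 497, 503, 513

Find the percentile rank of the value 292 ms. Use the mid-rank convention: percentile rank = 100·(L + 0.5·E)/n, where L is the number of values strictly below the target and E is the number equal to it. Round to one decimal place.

Count below 292: L = 5; count equal: E = 1; n = 21.
Percentile rank = 100·(5 + 0.5·1)/21 = 100·5.5/21 = 26.19.

26.2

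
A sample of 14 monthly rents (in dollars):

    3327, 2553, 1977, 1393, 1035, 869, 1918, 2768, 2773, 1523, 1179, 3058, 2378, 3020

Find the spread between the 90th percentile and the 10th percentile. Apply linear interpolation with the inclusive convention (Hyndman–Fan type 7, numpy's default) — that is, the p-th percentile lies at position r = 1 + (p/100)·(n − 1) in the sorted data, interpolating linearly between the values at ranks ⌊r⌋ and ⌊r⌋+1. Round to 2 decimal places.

Sorted: 869, 1035, 1179, 1393, 1523, 1918, 1977, 2378, 2553, 2768, 2773, 3020, 3058, 3327.
n = 14.
P10: r = 2.3; ranks 2–3 are 1035, 1179; interpolating gives 1078.2.
P90: r = 12.7; ranks 12–13 are 3020, 3058; interpolating gives 3046.6.
Difference: 3046.6 − 1078.2 = 1968.4.

1968.40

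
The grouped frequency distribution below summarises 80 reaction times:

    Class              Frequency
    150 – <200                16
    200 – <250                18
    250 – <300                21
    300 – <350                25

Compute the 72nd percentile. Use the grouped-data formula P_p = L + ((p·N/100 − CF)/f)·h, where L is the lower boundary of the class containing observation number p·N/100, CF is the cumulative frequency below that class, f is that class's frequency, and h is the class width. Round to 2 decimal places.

N = 80; target position k = 72/100 · 80 = 57.6.
Cumulative frequencies: 16, 34, 55, 80.
Observation 57.6 falls in the class 300 – <350.
L = 300, CF = 55, f = 25, h = 50.
P72 = 300 + ((57.6 − 55)/25)·50 = 300 + 5.2 = 305.2.

305.20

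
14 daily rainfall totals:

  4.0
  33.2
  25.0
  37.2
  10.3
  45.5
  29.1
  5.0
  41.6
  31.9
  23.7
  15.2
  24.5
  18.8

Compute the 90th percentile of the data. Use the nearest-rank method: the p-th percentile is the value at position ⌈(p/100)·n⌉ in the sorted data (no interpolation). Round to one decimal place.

41.6

Sorted: 4.0, 5.0, 10.3, 15.2, 18.8, 23.7, 24.5, 25.0, 29.1, 31.9, 33.2, 37.2, 41.6, 45.5.
n = 14.
Position = ⌈90/100 · 14⌉ = ⌈12.6⌉ = 13.
The value at rank 13 is 41.6.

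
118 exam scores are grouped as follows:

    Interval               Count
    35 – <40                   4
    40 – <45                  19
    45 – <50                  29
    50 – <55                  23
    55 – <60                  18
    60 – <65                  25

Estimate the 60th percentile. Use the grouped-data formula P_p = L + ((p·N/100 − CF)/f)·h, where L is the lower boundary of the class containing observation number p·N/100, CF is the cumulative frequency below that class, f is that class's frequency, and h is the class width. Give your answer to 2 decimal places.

54.09

N = 118; target position k = 60/100 · 118 = 70.8.
Cumulative frequencies: 4, 23, 52, 75, 93, 118.
Observation 70.8 falls in the class 50 – <55.
L = 50, CF = 52, f = 23, h = 5.
P60 = 50 + ((70.8 − 52)/23)·5 = 50 + 4.08696 = 54.087.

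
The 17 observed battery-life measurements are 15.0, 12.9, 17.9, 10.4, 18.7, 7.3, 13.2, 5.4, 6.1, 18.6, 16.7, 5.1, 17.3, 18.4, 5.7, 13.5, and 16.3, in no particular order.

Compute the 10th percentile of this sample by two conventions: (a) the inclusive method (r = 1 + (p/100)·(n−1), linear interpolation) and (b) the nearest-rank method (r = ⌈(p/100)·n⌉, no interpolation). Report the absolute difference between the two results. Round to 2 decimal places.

Sorted: 5.1, 5.4, 5.7, 6.1, 7.3, 10.4, 12.9, 13.2, 13.5, 15.0, 16.3, 16.7, 17.3, 17.9, 18.4, 18.6, 18.7.
n = 17.
(a) r = 2.6; between ranks 2 (5.4) and 3 (5.7): 5.58.
(b) the nearest-rank method: rank 2 → 5.4.
|5.58 − 5.4| = 0.18.

0.18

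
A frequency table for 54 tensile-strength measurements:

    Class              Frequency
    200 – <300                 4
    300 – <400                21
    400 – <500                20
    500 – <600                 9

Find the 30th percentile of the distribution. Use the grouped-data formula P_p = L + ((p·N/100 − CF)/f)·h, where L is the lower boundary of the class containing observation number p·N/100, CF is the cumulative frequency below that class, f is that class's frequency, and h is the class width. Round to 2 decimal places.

358.10

N = 54; target position k = 30/100 · 54 = 16.2.
Cumulative frequencies: 4, 25, 45, 54.
Observation 16.2 falls in the class 300 – <400.
L = 300, CF = 4, f = 21, h = 100.
P30 = 300 + ((16.2 − 4)/21)·100 = 300 + 58.0952 = 358.095.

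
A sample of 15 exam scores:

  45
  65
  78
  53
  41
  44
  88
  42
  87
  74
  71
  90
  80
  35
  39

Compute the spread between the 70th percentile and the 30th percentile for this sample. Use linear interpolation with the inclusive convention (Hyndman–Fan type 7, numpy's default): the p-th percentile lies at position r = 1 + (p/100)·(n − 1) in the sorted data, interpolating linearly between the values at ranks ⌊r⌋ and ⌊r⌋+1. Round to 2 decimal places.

33.00

Sorted: 35, 39, 41, 42, 44, 45, 53, 65, 71, 74, 78, 80, 87, 88, 90.
n = 15.
P30: r = 5.2; ranks 5–6 are 44, 45; interpolating gives 44.2.
P70: r = 10.8; ranks 10–11 are 74, 78; interpolating gives 77.2.
Difference: 77.2 − 44.2 = 33.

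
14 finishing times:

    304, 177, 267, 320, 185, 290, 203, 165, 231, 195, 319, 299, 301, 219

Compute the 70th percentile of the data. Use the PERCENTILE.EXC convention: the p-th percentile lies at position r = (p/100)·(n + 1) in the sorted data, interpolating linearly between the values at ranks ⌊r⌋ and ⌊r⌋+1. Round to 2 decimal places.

300.00

Sorted: 165, 177, 185, 195, 203, 219, 231, 267, 290, 299, 301, 304, 319, 320.
n = 14.
r = (70/100)·(14 + 1) = 10.5.
Rank 10 is 299 and rank 11 is 301.
Interpolate: 299 + 0.5·(301 − 299) = 299 + 0.5·2 = 300.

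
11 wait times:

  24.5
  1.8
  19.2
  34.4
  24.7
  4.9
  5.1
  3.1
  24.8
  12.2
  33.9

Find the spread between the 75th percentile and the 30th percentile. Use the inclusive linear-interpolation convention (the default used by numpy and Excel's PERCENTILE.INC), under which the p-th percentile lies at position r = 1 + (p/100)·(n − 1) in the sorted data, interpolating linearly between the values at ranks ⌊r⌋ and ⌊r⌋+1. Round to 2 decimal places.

Sorted: 1.8, 3.1, 4.9, 5.1, 12.2, 19.2, 24.5, 24.7, 24.8, 33.9, 34.4.
n = 11.
P30: r = 4 (integer) → 5.1.
P75: r = 8.5; ranks 8–9 are 24.7, 24.8; interpolating gives 24.75.
Difference: 24.75 − 5.1 = 19.65.

19.65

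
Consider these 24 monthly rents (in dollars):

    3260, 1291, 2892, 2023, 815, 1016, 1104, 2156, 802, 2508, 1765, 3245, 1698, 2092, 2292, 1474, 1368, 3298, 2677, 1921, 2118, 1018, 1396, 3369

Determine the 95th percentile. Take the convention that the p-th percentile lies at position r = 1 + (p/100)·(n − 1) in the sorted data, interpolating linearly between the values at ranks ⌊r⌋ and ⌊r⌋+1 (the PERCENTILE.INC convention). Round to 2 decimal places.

Sorted: 802, 815, 1016, 1018, 1104, 1291, 1368, 1396, 1474, 1698, 1765, 1921, 2023, 2092, 2118, 2156, 2292, 2508, 2677, 2892, 3245, 3260, 3298, 3369.
n = 24.
r = 1 + (95/100)·(24 − 1) = 1 + 21.85 = 22.85.
Rank 22 is 3260 and rank 23 is 3298.
Interpolate: 3260 + 0.85·(3298 − 3260) = 3260 + 0.85·38 = 3292.3.

3292.30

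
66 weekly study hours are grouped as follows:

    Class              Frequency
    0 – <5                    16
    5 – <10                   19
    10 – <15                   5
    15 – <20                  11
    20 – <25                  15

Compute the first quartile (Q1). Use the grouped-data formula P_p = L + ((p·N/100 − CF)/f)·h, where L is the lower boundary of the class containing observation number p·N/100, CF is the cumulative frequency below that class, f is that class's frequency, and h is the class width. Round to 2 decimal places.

N = 66; target position k = 25/100 · 66 = 16.5.
Cumulative frequencies: 16, 35, 40, 51, 66.
Observation 16.5 falls in the class 5 – <10.
L = 5, CF = 16, f = 19, h = 5.
P25 = 5 + ((16.5 − 16)/19)·5 = 5 + 0.131579 = 5.13158.

5.13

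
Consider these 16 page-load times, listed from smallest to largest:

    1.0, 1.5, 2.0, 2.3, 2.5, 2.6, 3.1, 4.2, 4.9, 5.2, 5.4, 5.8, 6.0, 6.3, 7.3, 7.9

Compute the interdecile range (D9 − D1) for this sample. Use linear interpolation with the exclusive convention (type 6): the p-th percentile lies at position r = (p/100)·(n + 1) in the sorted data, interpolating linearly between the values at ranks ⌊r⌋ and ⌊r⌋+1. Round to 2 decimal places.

n = 16.
P10: r = 1.7; ranks 1–2 are 1.0, 1.5; interpolating gives 1.35.
P90: r = 15.3; ranks 15–16 are 7.3, 7.9; interpolating gives 7.48.
Difference: 7.48 − 1.35 = 6.13.

6.13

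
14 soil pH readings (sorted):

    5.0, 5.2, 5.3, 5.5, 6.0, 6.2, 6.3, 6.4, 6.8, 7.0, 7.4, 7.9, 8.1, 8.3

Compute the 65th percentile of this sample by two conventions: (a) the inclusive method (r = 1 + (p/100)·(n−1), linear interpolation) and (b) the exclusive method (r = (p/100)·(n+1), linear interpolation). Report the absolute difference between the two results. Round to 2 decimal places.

0.06

n = 14.
(a) r = 9.45; between ranks 9 (6.8) and 10 (7.0): 6.89.
(b) r = 9.75; between ranks 9 (6.8) and 10 (7.0): 6.95.
|6.89 − 6.95| = 0.06.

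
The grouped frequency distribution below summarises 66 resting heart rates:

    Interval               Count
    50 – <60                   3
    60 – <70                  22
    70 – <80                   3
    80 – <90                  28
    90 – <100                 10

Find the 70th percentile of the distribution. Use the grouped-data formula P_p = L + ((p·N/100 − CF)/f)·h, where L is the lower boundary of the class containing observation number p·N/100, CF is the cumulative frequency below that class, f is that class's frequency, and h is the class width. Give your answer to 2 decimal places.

N = 66; target position k = 70/100 · 66 = 46.2.
Cumulative frequencies: 3, 25, 28, 56, 66.
Observation 46.2 falls in the class 80 – <90.
L = 80, CF = 28, f = 28, h = 10.
P70 = 80 + ((46.2 − 28)/28)·10 = 80 + 6.5 = 86.5.

86.50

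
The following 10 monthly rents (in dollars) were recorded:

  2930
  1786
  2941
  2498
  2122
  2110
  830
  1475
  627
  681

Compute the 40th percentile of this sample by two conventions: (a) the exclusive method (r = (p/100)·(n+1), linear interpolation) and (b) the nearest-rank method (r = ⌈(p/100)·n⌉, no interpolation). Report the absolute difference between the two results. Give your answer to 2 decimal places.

Sorted: 627, 681, 830, 1475, 1786, 2110, 2122, 2498, 2930, 2941.
n = 10.
(a) r = 4.4; between ranks 4 (1475) and 5 (1786): 1599.4.
(b) the nearest-rank method: rank 4 → 1475.
|1599.4 − 1475| = 124.4.

124.40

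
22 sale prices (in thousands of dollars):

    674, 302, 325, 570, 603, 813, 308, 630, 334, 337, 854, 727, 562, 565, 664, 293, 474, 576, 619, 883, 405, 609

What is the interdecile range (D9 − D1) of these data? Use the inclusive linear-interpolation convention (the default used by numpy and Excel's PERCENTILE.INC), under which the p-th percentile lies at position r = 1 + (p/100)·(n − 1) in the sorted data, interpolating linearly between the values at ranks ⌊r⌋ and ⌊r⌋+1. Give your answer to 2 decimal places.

494.70

Sorted: 293, 302, 308, 325, 334, 337, 405, 474, 562, 565, 570, 576, 603, 609, 619, 630, 664, 674, 727, 813, 854, 883.
n = 22.
P10: r = 3.1; ranks 3–4 are 308, 325; interpolating gives 309.7.
P90: r = 19.9; ranks 19–20 are 727, 813; interpolating gives 804.4.
Difference: 804.4 − 309.7 = 494.7.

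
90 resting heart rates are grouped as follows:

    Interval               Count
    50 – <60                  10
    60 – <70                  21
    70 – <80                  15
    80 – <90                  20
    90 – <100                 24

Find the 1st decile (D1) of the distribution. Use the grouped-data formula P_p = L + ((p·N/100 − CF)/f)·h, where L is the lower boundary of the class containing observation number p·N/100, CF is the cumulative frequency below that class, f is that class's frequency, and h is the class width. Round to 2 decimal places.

N = 90; target position k = 10/100 · 90 = 9.
Cumulative frequencies: 10, 31, 46, 66, 90.
Observation 9 falls in the class 50 – <60.
L = 50, CF = 0, f = 10, h = 10.
P10 = 50 + ((9 − 0)/10)·10 = 50 + 9 = 59.

59.00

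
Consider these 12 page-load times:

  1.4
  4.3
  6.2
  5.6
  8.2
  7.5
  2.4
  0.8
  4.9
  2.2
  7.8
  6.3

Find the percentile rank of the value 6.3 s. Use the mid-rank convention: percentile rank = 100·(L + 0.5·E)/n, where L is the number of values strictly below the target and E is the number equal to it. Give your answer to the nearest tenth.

Sorted: 0.8, 1.4, 2.2, 2.4, 4.3, 4.9, 5.6, 6.2, 6.3, 7.5, 7.8, 8.2.
Count below 6.3: L = 8; count equal: E = 1; n = 12.
Percentile rank = 100·(8 + 0.5·1)/12 = 100·8.5/12 = 70.83.

70.8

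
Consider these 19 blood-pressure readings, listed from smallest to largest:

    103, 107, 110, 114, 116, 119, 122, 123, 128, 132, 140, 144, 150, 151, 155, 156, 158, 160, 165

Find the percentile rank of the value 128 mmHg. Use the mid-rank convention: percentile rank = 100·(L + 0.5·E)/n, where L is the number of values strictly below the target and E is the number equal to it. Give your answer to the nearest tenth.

Count below 128: L = 8; count equal: E = 1; n = 19.
Percentile rank = 100·(8 + 0.5·1)/19 = 100·8.5/19 = 44.74.

44.7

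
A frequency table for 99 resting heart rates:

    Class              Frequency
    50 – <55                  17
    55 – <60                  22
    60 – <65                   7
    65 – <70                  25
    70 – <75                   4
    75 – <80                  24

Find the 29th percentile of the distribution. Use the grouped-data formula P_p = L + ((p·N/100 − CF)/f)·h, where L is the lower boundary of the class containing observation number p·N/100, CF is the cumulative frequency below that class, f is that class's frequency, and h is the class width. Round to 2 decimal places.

57.66

N = 99; target position k = 29/100 · 99 = 28.71.
Cumulative frequencies: 17, 39, 46, 71, 75, 99.
Observation 28.71 falls in the class 55 – <60.
L = 55, CF = 17, f = 22, h = 5.
P29 = 55 + ((28.71 − 17)/22)·5 = 55 + 2.66136 = 57.6614.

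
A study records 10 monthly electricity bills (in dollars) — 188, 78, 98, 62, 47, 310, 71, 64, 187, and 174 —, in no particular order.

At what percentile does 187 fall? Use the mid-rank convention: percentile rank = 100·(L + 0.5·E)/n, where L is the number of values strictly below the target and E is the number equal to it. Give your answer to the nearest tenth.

Sorted: 47, 62, 64, 71, 78, 98, 174, 187, 188, 310.
Count below 187: L = 7; count equal: E = 1; n = 10.
Percentile rank = 100·(7 + 0.5·1)/10 = 100·7.5/10 = 75.

75.0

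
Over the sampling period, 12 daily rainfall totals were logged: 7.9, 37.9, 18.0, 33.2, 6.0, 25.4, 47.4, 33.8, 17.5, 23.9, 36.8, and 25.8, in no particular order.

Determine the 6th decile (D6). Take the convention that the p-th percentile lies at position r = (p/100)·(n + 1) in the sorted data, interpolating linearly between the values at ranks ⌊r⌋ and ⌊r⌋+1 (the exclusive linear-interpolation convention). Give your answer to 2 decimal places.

31.72

Sorted: 6.0, 7.9, 17.5, 18.0, 23.9, 25.4, 25.8, 33.2, 33.8, 36.8, 37.9, 47.4.
n = 12.
r = (60/100)·(12 + 1) = 7.8.
Rank 7 is 25.8 and rank 8 is 33.2.
Interpolate: 25.8 + 0.8·(33.2 − 25.8) = 25.8 + 0.8·7.4 = 31.72.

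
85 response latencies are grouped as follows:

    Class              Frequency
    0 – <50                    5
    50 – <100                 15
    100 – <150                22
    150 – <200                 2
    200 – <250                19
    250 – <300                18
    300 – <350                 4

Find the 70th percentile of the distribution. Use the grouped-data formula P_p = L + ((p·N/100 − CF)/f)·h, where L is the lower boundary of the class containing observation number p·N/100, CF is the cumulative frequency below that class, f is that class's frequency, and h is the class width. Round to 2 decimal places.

N = 85; target position k = 70/100 · 85 = 59.5.
Cumulative frequencies: 5, 20, 42, 44, 63, 81, 85.
Observation 59.5 falls in the class 200 – <250.
L = 200, CF = 44, f = 19, h = 50.
P70 = 200 + ((59.5 − 44)/19)·50 = 200 + 40.7895 = 240.789.

240.79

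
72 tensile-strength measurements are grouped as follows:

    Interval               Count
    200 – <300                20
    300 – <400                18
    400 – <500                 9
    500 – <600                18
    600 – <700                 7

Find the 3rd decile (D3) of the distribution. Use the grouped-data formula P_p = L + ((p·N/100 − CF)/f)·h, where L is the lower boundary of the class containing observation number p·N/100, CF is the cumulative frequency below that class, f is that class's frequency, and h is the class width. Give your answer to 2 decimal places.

308.89

N = 72; target position k = 30/100 · 72 = 21.6.
Cumulative frequencies: 20, 38, 47, 65, 72.
Observation 21.6 falls in the class 300 – <400.
L = 300, CF = 20, f = 18, h = 100.
P30 = 300 + ((21.6 − 20)/18)·100 = 300 + 8.88889 = 308.889.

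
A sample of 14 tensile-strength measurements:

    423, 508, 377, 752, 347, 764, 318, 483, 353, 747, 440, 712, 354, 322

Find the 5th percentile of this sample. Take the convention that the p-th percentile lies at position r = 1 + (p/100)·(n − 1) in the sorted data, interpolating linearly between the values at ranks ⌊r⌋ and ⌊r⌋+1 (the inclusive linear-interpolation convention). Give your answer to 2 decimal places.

320.60

Sorted: 318, 322, 347, 353, 354, 377, 423, 440, 483, 508, 712, 747, 752, 764.
n = 14.
r = 1 + (5/100)·(14 − 1) = 1 + 0.65 = 1.65.
Rank 1 is 318 and rank 2 is 322.
Interpolate: 318 + 0.65·(322 − 318) = 318 + 0.65·4 = 320.6.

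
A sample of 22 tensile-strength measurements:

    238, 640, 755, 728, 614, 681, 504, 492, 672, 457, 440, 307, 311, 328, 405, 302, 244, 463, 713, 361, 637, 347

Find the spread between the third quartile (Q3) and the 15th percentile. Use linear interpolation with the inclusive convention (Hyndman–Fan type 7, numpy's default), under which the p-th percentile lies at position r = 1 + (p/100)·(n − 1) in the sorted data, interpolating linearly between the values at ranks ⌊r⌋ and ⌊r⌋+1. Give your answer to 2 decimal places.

Sorted: 238, 244, 302, 307, 311, 328, 347, 361, 405, 440, 457, 463, 492, 504, 614, 637, 640, 672, 681, 713, 728, 755.
n = 22.
P15: r = 4.15; ranks 4–5 are 307, 311; interpolating gives 307.6.
P75: r = 16.75; ranks 16–17 are 637, 640; interpolating gives 639.25.
Difference: 639.25 − 307.6 = 331.65.

331.65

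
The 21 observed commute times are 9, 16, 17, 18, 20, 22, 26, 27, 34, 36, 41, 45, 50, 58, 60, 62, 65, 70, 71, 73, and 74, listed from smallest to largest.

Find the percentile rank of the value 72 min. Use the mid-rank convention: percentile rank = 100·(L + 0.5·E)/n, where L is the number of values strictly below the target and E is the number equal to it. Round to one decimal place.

Count below 72: L = 19; count equal: E = 0; n = 21.
Percentile rank = 100·(19 + 0.5·0)/21 = 100·19/21 = 90.48.

90.5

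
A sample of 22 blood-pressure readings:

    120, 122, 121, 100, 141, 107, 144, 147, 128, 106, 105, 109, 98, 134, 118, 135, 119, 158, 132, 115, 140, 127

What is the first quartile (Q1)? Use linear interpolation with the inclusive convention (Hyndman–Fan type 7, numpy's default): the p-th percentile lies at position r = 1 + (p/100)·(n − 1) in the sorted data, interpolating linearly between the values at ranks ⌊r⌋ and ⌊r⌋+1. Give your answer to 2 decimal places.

Sorted: 98, 100, 105, 106, 107, 109, 115, 118, 119, 120, 121, 122, 127, 128, 132, 134, 135, 140, 141, 144, 147, 158.
n = 22.
r = 1 + (25/100)·(22 − 1) = 1 + 5.25 = 6.25.
Rank 6 is 109 and rank 7 is 115.
Interpolate: 109 + 0.25·(115 − 109) = 109 + 0.25·6 = 110.5.

110.50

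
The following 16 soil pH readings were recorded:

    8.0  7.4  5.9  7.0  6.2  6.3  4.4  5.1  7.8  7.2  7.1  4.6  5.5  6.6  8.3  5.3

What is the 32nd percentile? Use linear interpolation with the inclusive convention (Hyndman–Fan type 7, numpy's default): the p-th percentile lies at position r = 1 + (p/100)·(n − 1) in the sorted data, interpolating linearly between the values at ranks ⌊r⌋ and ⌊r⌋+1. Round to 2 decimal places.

Sorted: 4.4, 4.6, 5.1, 5.3, 5.5, 5.9, 6.2, 6.3, 6.6, 7.0, 7.1, 7.2, 7.4, 7.8, 8.0, 8.3.
n = 16.
r = 1 + (32/100)·(16 − 1) = 1 + 4.8 = 5.8.
Rank 5 is 5.5 and rank 6 is 5.9.
Interpolate: 5.5 + 0.8·(5.9 − 5.5) = 5.5 + 0.8·0.4 = 5.82.

5.82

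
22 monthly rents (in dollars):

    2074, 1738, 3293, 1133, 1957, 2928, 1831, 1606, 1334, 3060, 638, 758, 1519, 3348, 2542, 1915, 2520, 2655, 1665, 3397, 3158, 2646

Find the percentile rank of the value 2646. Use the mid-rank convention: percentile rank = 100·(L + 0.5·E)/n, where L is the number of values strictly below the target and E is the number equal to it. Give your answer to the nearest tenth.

Sorted: 638, 758, 1133, 1334, 1519, 1606, 1665, 1738, 1831, 1915, 1957, 2074, 2520, 2542, 2646, 2655, 2928, 3060, 3158, 3293, 3348, 3397.
Count below 2646: L = 14; count equal: E = 1; n = 22.
Percentile rank = 100·(14 + 0.5·1)/22 = 100·14.5/22 = 65.91.

65.9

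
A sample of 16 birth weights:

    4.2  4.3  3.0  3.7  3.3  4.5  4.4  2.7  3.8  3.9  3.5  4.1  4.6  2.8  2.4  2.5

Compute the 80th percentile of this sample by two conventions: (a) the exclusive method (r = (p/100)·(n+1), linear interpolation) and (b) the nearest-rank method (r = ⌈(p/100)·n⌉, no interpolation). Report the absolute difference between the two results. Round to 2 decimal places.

0.06

Sorted: 2.4, 2.5, 2.7, 2.8, 3.0, 3.3, 3.5, 3.7, 3.8, 3.9, 4.1, 4.2, 4.3, 4.4, 4.5, 4.6.
n = 16.
(a) r = 13.6; between ranks 13 (4.3) and 14 (4.4): 4.36.
(b) the nearest-rank method: rank 13 → 4.3.
|4.36 − 4.3| = 0.06.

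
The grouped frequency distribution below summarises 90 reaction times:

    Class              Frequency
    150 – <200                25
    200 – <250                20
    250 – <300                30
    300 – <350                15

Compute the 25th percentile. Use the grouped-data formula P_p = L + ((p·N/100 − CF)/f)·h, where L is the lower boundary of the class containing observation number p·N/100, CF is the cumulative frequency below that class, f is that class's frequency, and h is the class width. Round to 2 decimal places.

N = 90; target position k = 25/100 · 90 = 22.5.
Cumulative frequencies: 25, 45, 75, 90.
Observation 22.5 falls in the class 150 – <200.
L = 150, CF = 0, f = 25, h = 50.
P25 = 150 + ((22.5 − 0)/25)·50 = 150 + 45 = 195.

195.00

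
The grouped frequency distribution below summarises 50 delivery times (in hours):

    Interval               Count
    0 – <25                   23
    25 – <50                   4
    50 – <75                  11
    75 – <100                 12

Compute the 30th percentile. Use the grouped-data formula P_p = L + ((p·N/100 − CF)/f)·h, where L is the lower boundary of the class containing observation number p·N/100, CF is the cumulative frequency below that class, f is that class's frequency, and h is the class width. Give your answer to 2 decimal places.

16.30

N = 50; target position k = 30/100 · 50 = 15.
Cumulative frequencies: 23, 27, 38, 50.
Observation 15 falls in the class 0 – <25.
L = 0, CF = 0, f = 23, h = 25.
P30 = 0 + ((15 − 0)/23)·25 = 0 + 16.3043 = 16.3043.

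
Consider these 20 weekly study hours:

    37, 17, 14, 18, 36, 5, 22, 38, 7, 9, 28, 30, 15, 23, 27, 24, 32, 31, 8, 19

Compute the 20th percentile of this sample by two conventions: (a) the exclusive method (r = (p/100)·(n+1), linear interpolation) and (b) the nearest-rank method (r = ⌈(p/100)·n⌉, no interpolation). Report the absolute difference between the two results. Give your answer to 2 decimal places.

Sorted: 5, 7, 8, 9, 14, 15, 17, 18, 19, 22, 23, 24, 27, 28, 30, 31, 32, 36, 37, 38.
n = 20.
(a) r = 4.2; between ranks 4 (9) and 5 (14): 10.
(b) the nearest-rank method: rank 4 → 9.
|10 − 9| = 1.

1.00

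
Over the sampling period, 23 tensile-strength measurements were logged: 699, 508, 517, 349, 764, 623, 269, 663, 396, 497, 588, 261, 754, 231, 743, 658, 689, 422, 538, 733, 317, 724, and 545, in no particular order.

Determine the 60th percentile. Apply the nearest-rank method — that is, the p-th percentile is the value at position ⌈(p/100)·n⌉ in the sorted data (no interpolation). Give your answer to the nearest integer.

Sorted: 231, 261, 269, 317, 349, 396, 422, 497, 508, 517, 538, 545, 588, 623, 658, 663, 689, 699, 724, 733, 743, 754, 764.
n = 23.
Position = ⌈60/100 · 23⌉ = ⌈13.8⌉ = 14.
The value at rank 14 is 623.

623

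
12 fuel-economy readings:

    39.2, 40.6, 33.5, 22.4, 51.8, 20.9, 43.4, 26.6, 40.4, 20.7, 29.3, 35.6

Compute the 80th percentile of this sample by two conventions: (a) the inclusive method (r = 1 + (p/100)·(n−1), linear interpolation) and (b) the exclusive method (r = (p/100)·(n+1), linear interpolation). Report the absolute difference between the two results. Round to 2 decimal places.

Sorted: 20.7, 20.9, 22.4, 26.6, 29.3, 33.5, 35.6, 39.2, 40.4, 40.6, 43.4, 51.8.
n = 12.
(a) r = 9.8; between ranks 9 (40.4) and 10 (40.6): 40.56.
(b) r = 10.4; between ranks 10 (40.6) and 11 (43.4): 41.72.
|40.56 − 41.72| = 1.16.

1.16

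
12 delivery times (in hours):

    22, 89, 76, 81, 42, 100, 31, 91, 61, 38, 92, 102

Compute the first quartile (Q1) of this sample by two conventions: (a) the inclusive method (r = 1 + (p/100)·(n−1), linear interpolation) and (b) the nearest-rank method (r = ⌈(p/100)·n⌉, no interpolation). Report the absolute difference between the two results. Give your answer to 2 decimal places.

Sorted: 22, 31, 38, 42, 61, 76, 81, 89, 91, 92, 100, 102.
n = 12.
(a) r = 3.75; between ranks 3 (38) and 4 (42): 41.
(b) the nearest-rank method: rank 3 → 38.
|41 − 38| = 3.

3.00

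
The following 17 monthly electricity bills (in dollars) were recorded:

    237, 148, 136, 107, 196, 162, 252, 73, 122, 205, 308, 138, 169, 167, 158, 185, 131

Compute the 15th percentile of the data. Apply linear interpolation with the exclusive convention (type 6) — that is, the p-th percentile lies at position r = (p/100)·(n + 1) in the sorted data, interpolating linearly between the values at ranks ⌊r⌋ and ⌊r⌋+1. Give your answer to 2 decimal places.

117.50

Sorted: 73, 107, 122, 131, 136, 138, 148, 158, 162, 167, 169, 185, 196, 205, 237, 252, 308.
n = 17.
r = (15/100)·(17 + 1) = 2.7.
Rank 2 is 107 and rank 3 is 122.
Interpolate: 107 + 0.7·(122 − 107) = 107 + 0.7·15 = 117.5.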